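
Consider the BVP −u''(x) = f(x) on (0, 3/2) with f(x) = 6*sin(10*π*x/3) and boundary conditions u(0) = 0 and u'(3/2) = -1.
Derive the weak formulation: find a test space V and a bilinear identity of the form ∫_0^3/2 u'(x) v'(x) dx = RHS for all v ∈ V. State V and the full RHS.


V = {v ∈ H^1(0, 3/2) : v(0) = 0} (test functions vanish at x = 0 where u is specified); weak form: ∫_0^3/2 u'v' dx = ∫_0^3/2 (6*sin(10*π*x/3)) v dx − v(3/2) for all v ∈ V.

Multiply both sides by a test function v and integrate from 0 to 3/2:
  ∫_0^3/2 −u''(x) v(x) dx = ∫_0^3/2 f(x) v(x) dx.
Integrate the LHS by parts once:
  ∫_0^3/2 −u'' v dx = −[u'(x) v(x)]_0^3/2 + ∫_0^3/2 u'(x) v'(x) dx.
Thus ∫_0^3/2 u'(x) v'(x) dx = ∫_0^3/2 f(x) v(x) dx + [u'(x) v(x)]_0^3/2.
Choose V so that boundary terms are either known or forced to vanish.
Mixed BC: u(0) = 0 (Dirichlet) and u'(3/2) = -1 (Neumann). Define V = {v ∈ H^1(0, 3/2) : v(0) = 0}. Then [u' v]_0^3/2 = u'(3/2)·v(3/2) − u'(0)·0 = − v(3/2).
Weak formulation: find u (satisfying any essential BC) such that ∫_0^3/2 u'(x) v'(x) dx = ∫_0^3/2 f v dx − v(3/2) for all v ∈ V (Dirichlet at 0 absorbed into V; Neumann datum at x = 3/2 contributes the boundary term).
Substituting f(x) = 6*sin(10*π*x/3), the right-hand side is ∫_0^3/2 (6*sin(10*π*x/3)) v dx − v(3/2).


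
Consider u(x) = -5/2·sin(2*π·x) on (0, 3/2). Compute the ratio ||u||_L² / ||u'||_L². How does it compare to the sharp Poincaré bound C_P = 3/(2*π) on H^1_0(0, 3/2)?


||u||_L² / ||u'||_L² = 1/(2*π) < C_P = 3/(2*π).

u(x) = -5/2·sin(2*π·x), so u'(x) = -5*π*cos(2*π*x).
Writing u(x) = A·sin(kπx/L) with A = -5/2 and k = 3, use ∫_0^L sin²(kπx/L) dx = L/2 and ∫_0^L cos²(kπx/L) dx = L/2.
u² = 25/4·sin²(2*π·x) and (u')² = 25*π^2·cos²(2*π·x), and each of sin², cos² integrates to L/2 = 3/4 over (0, 3/2).
∫_0^3/2 u² dx = 75/16, so ||u||_L² = 5*sqrt(3)/4.
∫_0^3/2 (u')² dx = 75*π^2/4, so ||u'||_L² = 5*sqrt(3)*π/2.
Ratio ||u||_L² / ||u'||_L² = 1/(2*π).
Sharp Poincaré constant on H^1_0(0, 3/2) is C_P = L/π = 3/(2*π), achieved by sin(2*π/3·x).
This is the k = 3 harmonic; the ratio L/(kπ) is strictly less than C_P = L/π, consistent with the sharp inequality ||u||_L² ≤ C_P ||u'||_L².


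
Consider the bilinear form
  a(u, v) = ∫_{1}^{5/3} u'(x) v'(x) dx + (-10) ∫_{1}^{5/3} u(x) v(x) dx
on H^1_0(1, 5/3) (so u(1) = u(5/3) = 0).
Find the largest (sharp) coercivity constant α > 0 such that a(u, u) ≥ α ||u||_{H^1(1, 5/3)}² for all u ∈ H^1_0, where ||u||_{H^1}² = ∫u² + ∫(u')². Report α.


α = (-40 + 9*π^2)/(4 + 9*π^2)

Coercivity of a(·,·) on H^1_0(1, 5/3) means a(u, u) ≥ α ||u||_{H^1}² for every u ∈ H^1_0.
The interval has length L = 2/3, and Poincaré/coercivity depend only on L. Here a(u, u) = ∫(u')² + (-10)·∫u².
Here c = -10 < 0 with |c| < (π/L)² = 9*π^2/4, so coercivity still holds. The condition a(u,u) ≥ α||u||_{H^1}² reads (1−α)∫(u')² ≥ (α−c)∫u². Any admissible α is ≤ 1 (rapidly oscillating u have ∫u²/∫(u')² → 0), and α = 1 would force 0 ≥ (1−c)∫u², impossible since c < 1; so 1−α > 0. By the sharp Poincaré inequality on H^1_0 of an interval of length L, ∫(u')² ≥ (π/L)²∫u² with equality for the first sine mode sin(π(x−x₀)/L) (x₀ the left endpoint), so the inequality holds for all u iff (1−α)(π/L)² ≥ α − c, i.e. α ≤ ((π/L)² + c)/((π/L)² + 1) = (1 + c(L/π)²)/(1 + (L/π)²). (Direct route, valid since c ≤ 0: Poincaré gives c∫u² ≥ c(L/π)²∫(u')², so a(u,u) ≥ (1 + c(L/π)²)∫(u')², while ||u||_{H^1}² ≤ (1 + (L/π)²)∫(u')²; dividing yields the same α.) With (π/L)² = 9*π^2/4 and c = -10, the largest admissible constant is α = ((π/L)² + c)/((π/L)² + 1).
Simplifying, α = (-40 + 9*π^2)/(4 + 9*π^2).


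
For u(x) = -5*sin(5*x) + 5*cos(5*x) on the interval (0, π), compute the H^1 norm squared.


||u||_{H^1(0,π)}^2 = 650*π

u'(x) = -25*sin(5*x) - 25*cos(5*x).
Expand u² and (u')² and integrate term by term on (0, π), using: for integers n ≥ 1, ∫_0^π sin²(nx) dx = ∫_0^π cos²(nx) dx = π/2; for n ≠ n', ∫_0^π sin(nx)sin(n'x) dx = ∫_0^π cos(nx)cos(n'x) dx = 0; and by product-to-sum, ∫_0^π sin(nx)cos(n'x) dx = ½∫_0^π [sin((n+n')x) + sin((n−n')x)] dx, which is 0 when n+n' is even and 2n/(n²−n'²) when n+n' is odd (it need not vanish on (0, π)).
  u² squared terms: (-5)²·∫sin(5x)² dx = 25·π/2 = 25*π/2;  (5)²·∫cos(5x)² dx = 25·π/2 = 25*π/2.
  u² cross terms: 2·(-5)·(5)·∫sin(5x)·cos(5x) dx = -50·(0) = 0.
  So ∫_0^π u² dx = 25*π/2 + 25*π/2 + 0 = 25*π.
  (u')² squared terms: (-25)²·∫cos(5x)² dx = 625·π/2 = 625*π/2;  (-25)²·∫sin(5x)² dx = 625·π/2 = 625*π/2.
  (u')² cross terms: 2·(-25)·(-25)·∫cos(5x)·sin(5x) dx = 1250·(0) = 0.
  So ∫_0^π (u')² dx = 625*π/2 + 625*π/2 + 0 = 625*π.
||u||_{H^1}^2 = (25*π) + (625*π) = 650*π.


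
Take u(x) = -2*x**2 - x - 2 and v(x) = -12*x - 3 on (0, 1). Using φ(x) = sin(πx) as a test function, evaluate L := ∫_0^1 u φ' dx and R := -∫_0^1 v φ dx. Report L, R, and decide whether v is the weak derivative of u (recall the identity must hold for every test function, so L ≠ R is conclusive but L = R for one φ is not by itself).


LHS = 6/π, RHS = 18/π. No, v is not the weak derivative of u.

u(x) = -2*x**2 - x - 2, classical derivative u'(x) = -4*x - 1.
φ(x) = sin(πx), so φ'(x) = π*cos(π*x).
Note φ(0) = φ(1) = 0, so the boundary term u·φ vanishes.
LHS = ∫_0^1 u(x) φ'(x) dx = ∫_0^1 (-2*π*x^2*cos(π*x) - π*x*cos(π*x) - 2*π*cos(π*x)) dx. Term by term:
  ∫_0^1 -2*π*cos(π*x) dx = 0;  ∫_0^1 -π*x*cos(π*x) dx = 2/π;  ∫_0^1 -2*π*x^2*cos(π*x) dx = 4/π.
Sum: 0 + 2/π + 4/π = 6/π.
So LHS = 6/π.
∫_0^1 v(x) φ(x) dx = ∫_0^1 (-12*x*sin(π*x) - 3*sin(π*x)) dx. Term by term:
  ∫_0^1 -3*sin(π*x) dx = -6/π;  ∫_0^1 -12*x*sin(π*x) dx = -12/π.
Sum: -6/π − 12/π = -18/π.
So RHS = -∫_0^1 v(x) φ(x) dx = 18/π.
LHS − RHS = -12/π ≠ 0, so the identity fails.
(For a valid weak derivative the identity must hold for EVERY test function, in particular this one. The failure shows v is NOT the weak derivative of u.)
Correct weak derivative would be u'(x) = -4*x - 1.


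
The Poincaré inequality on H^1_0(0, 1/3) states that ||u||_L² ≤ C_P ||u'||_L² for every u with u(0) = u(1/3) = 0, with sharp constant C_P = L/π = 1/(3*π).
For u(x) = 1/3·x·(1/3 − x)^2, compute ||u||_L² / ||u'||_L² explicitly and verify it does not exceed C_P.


||u||_L² / ||u'||_L² = sqrt(14)/42 < C_P = 1/(3*π).

u(x) = 1/3·x·(1/3 − x)^2, so u'(x) = (3*x - 1)*(9*x - 1)/27.
u(x) = 1/3·x·(1/3 − x)^2 vanishes at x = 0 and x = 1/3, so u ∈ H^1_0(0, 1/3). Differentiate via the product rule and integrate the resulting polynomials term by term.
  ∫_0^1/3 u² dx = ∫_0^1/3 (x^6/9 - 4*x^5/27 + 2*x^4/27 - 4*x^3/243 + x^2/729) dx. Term by term:
    ∫_0^1/3 x^6/9 dx = 1/137781;  ∫_0^1/3 -4*x^5/27 dx = -2/59049;  ∫_0^1/3 2*x^4/27 dx = 2/32805;
    ∫_0^1/3 -4*x^3/243 dx = -1/19683;  ∫_0^1/3 x^2/729 dx = 1/59049.
  Sum: 1/137781 − 2/59049 + 2/32805 − 1/19683 + 1/59049 = 1/2066715.
  ∫_0^1/3 (u')² dx = ∫_0^1/3 (x^4 - 8*x^3/9 + 22*x^2/81 - 8*x/243 + 1/729) dx. Term by term:
    ∫_0^1/3 x^4 dx = 1/1215;  ∫_0^1/3 -8*x^3/9 dx = -2/729;  ∫_0^1/3 22*x^2/81 dx = 22/6561;
    ∫_0^1/3 -8*x/243 dx = -4/2187;  ∫_0^1/3 1/729 dx = 1/2187.
  Sum: 1/1215 − 2/729 + 22/6561 − 4/2187 + 1/2187 = 2/32805.
∫_0^1/3 u² dx = 1/2066715, so ||u||_L² = sqrt(35)/8505.
∫_0^1/3 (u')² dx = 2/32805, so ||u'||_L² = sqrt(10)/405.
Ratio ||u||_L² / ||u'||_L² = sqrt(14)/42.
Sharp Poincaré constant on H^1_0(0, 1/3) is C_P = L/π = 1/(3*π), achieved by sin(3*π·x).
A polynomial bump cannot attain the sharp Poincaré constant (only the first sine eigenfunction does), so the ratio is strictly less than C_P, consistent with ||u||_L² ≤ C_P ||u'||_L².


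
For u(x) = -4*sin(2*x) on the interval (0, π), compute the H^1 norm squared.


||u||_{H^1(0,π)}^2 = 40*π

u'(x) = -8*cos(2*x).
Expand u² and (u')² and integrate term by term on (0, π), using: for integers n ≥ 1, ∫_0^π sin²(nx) dx = ∫_0^π cos²(nx) dx = π/2; for n ≠ n', ∫_0^π sin(nx)sin(n'x) dx = ∫_0^π cos(nx)cos(n'x) dx = 0; and by product-to-sum, ∫_0^π sin(nx)cos(n'x) dx = ½∫_0^π [sin((n+n')x) + sin((n−n')x)] dx, which is 0 when n+n' is even and 2n/(n²−n'²) when n+n' is odd (it need not vanish on (0, π)).
  u² squared terms: (-4)²·∫sin(2x)² dx = 16·π/2 = 8*π.
  So ∫_0^π u² dx = 8*π.
  (u')² squared terms: (-8)²·∫cos(2x)² dx = 64·π/2 = 32*π.
  So ∫_0^π (u')² dx = 32*π.
||u||_{H^1}^2 = (8*π) + (32*π) = 40*π.


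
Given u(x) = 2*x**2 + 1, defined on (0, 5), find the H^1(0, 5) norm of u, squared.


||u||_{H^1}^2 = 10015/3

The H^1 norm (squared) on an interval (0, L) is
  ||u||_{H^1}^2 = ∫_0^L u(x)^2 dx + ∫_0^L u'(x)^2 dx.
Compute u'(x) = 4*x.
Then u(x)^2 = 4*x**4 + 4*x**2 + 1 and u'(x)^2 = 16*x**2.
Integrate each monomial from 0 to 5 using ∫_0^5 c·x^n dx = c·5^(n+1)/(n+1):
  ∫_0^5 u(x)^2 dx = ∫_0^5 (4*x^4 + 4*x^2 + 1) dx. Term by term:
    ∫_0^5 4*x^4 dx = 2500;  ∫_0^5 4*x^2 dx = 500/3;  ∫_0^5 1 dx = 5.
  Sum: 2500 + 500/3 + 5 = 8015/3.
  ∫_0^5 u'(x)^2 dx = ∫_0^5 (16*x^2) dx. Term by term:
    ∫_0^5 16*x^2 dx = 2000/3.
Adding: ||u||_{H^1}^2 = 8015/3 + 2000/3 = 10015/3.


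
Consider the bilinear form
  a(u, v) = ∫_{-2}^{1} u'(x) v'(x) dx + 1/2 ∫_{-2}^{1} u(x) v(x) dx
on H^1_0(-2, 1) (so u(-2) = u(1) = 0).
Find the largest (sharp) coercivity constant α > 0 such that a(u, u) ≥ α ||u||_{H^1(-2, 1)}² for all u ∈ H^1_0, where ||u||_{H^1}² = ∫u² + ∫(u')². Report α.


α = (9/2 + π^2)/(9 + π^2)

Coercivity of a(·,·) on H^1_0(-2, 1) means a(u, u) ≥ α ||u||_{H^1}² for every u ∈ H^1_0.
The interval has length L = 3, and Poincaré/coercivity depend only on L. Here a(u, u) = ∫(u')² + (1/2)·∫u².
Here 0 < c = 1/2 < 1. The condition a(u,u) ≥ α||u||_{H^1}² reads (1−α)∫(u')² ≥ (α−c)∫u². Any admissible α is ≤ 1 (rapidly oscillating u have ∫u²/∫(u')² → 0), and α = 1 would force 0 ≥ (1−c)∫u², impossible since c < 1; so 1−α > 0. By the sharp Poincaré inequality on H^1_0 of an interval of length L, ∫(u')² ≥ (π/L)²∫u² with equality for the first sine mode sin(π(x−x₀)/L) (x₀ the left endpoint), so the inequality holds for all u iff (1−α)(π/L)² ≥ α − c, i.e. α ≤ ((π/L)² + c)/((π/L)² + 1) = (1 + c(L/π)²)/(1 + (L/π)²). With (π/L)² = π^2/9 and c = 1/2, the largest admissible constant is α = ((π/L)² + c)/((π/L)² + 1).
Simplifying, α = (9/2 + π^2)/(9 + π^2).


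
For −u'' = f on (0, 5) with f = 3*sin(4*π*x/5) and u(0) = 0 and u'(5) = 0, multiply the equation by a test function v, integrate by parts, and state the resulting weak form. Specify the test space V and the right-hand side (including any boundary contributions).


V = {v ∈ H^1(0, 5) : v(0) = 0} (test functions vanish at x = 0 where u is specified); weak form: ∫_0^5 u'v' dx = ∫_0^5 (3*sin(4*π*x/5)) v dx for all v ∈ V.

Multiply both sides by a test function v and integrate from 0 to 5:
  ∫_0^5 −u''(x) v(x) dx = ∫_0^5 f(x) v(x) dx.
Integrate the LHS by parts once:
  ∫_0^5 −u'' v dx = −[u'(x) v(x)]_0^5 + ∫_0^5 u'(x) v'(x) dx.
Thus ∫_0^5 u'(x) v'(x) dx = ∫_0^5 f(x) v(x) dx + [u'(x) v(x)]_0^5.
Choose V so that boundary terms are either known or forced to vanish.
Mixed BC: u(0) = 0 (Dirichlet) and u'(5) = 0 (Neumann). Define V = {v ∈ H^1(0, 5) : v(0) = 0}. Then [u' v]_0^5 = u'(5)·v(5) − u'(0)·0 = 0.
Weak formulation: find u (satisfying any essential BC) such that ∫_0^5 u'(x) v'(x) dx = ∫_0^5 f v dx for all v ∈ V (Dirichlet at 0 absorbed into V; the Neumann datum at x = 5 is zero, so no boundary term remains).
Substituting f(x) = 3*sin(4*π*x/5), the right-hand side is ∫_0^5 (3*sin(4*π*x/5)) v dx.


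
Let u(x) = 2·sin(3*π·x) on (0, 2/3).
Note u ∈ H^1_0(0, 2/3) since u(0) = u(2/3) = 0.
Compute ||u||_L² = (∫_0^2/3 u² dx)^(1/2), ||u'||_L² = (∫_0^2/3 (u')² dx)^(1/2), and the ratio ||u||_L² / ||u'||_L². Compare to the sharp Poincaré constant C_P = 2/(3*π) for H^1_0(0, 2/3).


||u||_L² / ||u'||_L² = 1/(3*π) < C_P = 2/(3*π).

u(x) = 2·sin(3*π·x), so u'(x) = 6*π*cos(3*π*x).
Writing u(x) = A·sin(kπx/L) with A = 2 and k = 2, use ∫_0^L sin²(kπx/L) dx = L/2 and ∫_0^L cos²(kπx/L) dx = L/2.
u² = 4·sin²(3*π·x) and (u')² = 36*π^2·cos²(3*π·x), and each of sin², cos² integrates to L/2 = 1/3 over (0, 2/3).
∫_0^2/3 u² dx = 4/3, so ||u||_L² = 2*sqrt(3)/3.
∫_0^2/3 (u')² dx = 12*π^2, so ||u'||_L² = 2*sqrt(3)*π.
Ratio ||u||_L² / ||u'||_L² = 1/(3*π).
Sharp Poincaré constant on H^1_0(0, 2/3) is C_P = L/π = 2/(3*π), achieved by sin(3*π/2·x).
This is the k = 2 harmonic; the ratio L/(kπ) is strictly less than C_P = L/π, consistent with the sharp inequality ||u||_L² ≤ C_P ||u'||_L².


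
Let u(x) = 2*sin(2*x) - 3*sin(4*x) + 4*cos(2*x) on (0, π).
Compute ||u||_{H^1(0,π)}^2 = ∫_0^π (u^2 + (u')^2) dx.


||u||_{H^1(0,π)}^2 = 253*π/2

u'(x) = -8*sin(2*x) + 4*cos(2*x) - 12*cos(4*x).
Expand u² and (u')² and integrate term by term on (0, π), using: for integers n ≥ 1, ∫_0^π sin²(nx) dx = ∫_0^π cos²(nx) dx = π/2; for n ≠ n', ∫_0^π sin(nx)sin(n'x) dx = ∫_0^π cos(nx)cos(n'x) dx = 0; and by product-to-sum, ∫_0^π sin(nx)cos(n'x) dx = ½∫_0^π [sin((n+n')x) + sin((n−n')x)] dx, which is 0 when n+n' is even and 2n/(n²−n'²) when n+n' is odd (it need not vanish on (0, π)).
  u² squared terms: (-3)²·∫sin(4x)² dx = 9·π/2 = 9*π/2;  (2)²·∫sin(2x)² dx = 4·π/2 = 2*π;  (4)²·∫cos(2x)² dx = 16·π/2 = 8*π.
  u² cross terms: 2·(-3)·(2)·∫sin(4x)·sin(2x) dx = -12·(0) = 0;  2·(-3)·(4)·∫sin(4x)·cos(2x) dx = -24·(0) = 0;  2·(2)·(4)·∫sin(2x)·cos(2x) dx = 16·(0) = 0.
  So ∫_0^π u² dx = 9*π/2 + 2*π + 8*π + 0 + 0 + 0 = 29*π/2.
  (u')² squared terms: (-12)²·∫cos(4x)² dx = 144·π/2 = 72*π;  (-8)²·∫sin(2x)² dx = 64·π/2 = 32*π;  (4)²·∫cos(2x)² dx = 16·π/2 = 8*π.
  (u')² cross terms: 2·(-12)·(-8)·∫cos(4x)·sin(2x) dx = 192·(0) = 0;  2·(-12)·(4)·∫cos(4x)·cos(2x) dx = -96·(0) = 0;  2·(-8)·(4)·∫sin(2x)·cos(2x) dx = -64·(0) = 0.
  So ∫_0^π (u')² dx = 72*π + 32*π + 8*π + 0 + 0 + 0 = 112*π.
||u||_{H^1}^2 = (29*π/2) + (112*π) = 253*π/2.


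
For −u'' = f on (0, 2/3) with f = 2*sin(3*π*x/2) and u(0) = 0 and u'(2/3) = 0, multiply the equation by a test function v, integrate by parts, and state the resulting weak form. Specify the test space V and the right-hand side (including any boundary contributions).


V = {v ∈ H^1(0, 2/3) : v(0) = 0} (test functions vanish at x = 0 where u is specified); weak form: ∫_0^2/3 u'v' dx = ∫_0^2/3 (2*sin(3*π*x/2)) v dx for all v ∈ V.

Multiply both sides by a test function v and integrate from 0 to 2/3:
  ∫_0^2/3 −u''(x) v(x) dx = ∫_0^2/3 f(x) v(x) dx.
Integrate the LHS by parts once:
  ∫_0^2/3 −u'' v dx = −[u'(x) v(x)]_0^2/3 + ∫_0^2/3 u'(x) v'(x) dx.
Thus ∫_0^2/3 u'(x) v'(x) dx = ∫_0^2/3 f(x) v(x) dx + [u'(x) v(x)]_0^2/3.
Choose V so that boundary terms are either known or forced to vanish.
Mixed BC: u(0) = 0 (Dirichlet) and u'(2/3) = 0 (Neumann). Define V = {v ∈ H^1(0, 2/3) : v(0) = 0}. Then [u' v]_0^2/3 = u'(2/3)·v(2/3) − u'(0)·0 = 0.
Weak formulation: find u (satisfying any essential BC) such that ∫_0^2/3 u'(x) v'(x) dx = ∫_0^2/3 f v dx for all v ∈ V (Dirichlet at 0 absorbed into V; the Neumann datum at x = 2/3 is zero, so no boundary term remains).
Substituting f(x) = 2*sin(3*π*x/2), the right-hand side is ∫_0^2/3 (2*sin(3*π*x/2)) v dx.


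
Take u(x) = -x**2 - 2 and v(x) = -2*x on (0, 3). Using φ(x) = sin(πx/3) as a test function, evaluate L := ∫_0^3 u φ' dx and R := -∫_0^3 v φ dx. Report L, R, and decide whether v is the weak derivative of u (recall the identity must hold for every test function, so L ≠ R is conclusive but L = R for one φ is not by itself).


LHS = 18/π, RHS = 18/π. Yes, v = u' weakly.

u(x) = -x**2 - 2, classical derivative u'(x) = -2*x.
φ(x) = sin(πx/3), so φ'(x) = π*cos(π*x/3)/3.
Note φ(0) = φ(3) = 0, so the boundary term u·φ vanishes.
LHS = ∫_0^3 u(x) φ'(x) dx = ∫_0^3 (-π*x^2*cos(π*x/3)/3 - 2*π*cos(π*x/3)/3) dx. Term by term:
  ∫_0^3 -2*π*cos(π*x/3)/3 dx = 0;  ∫_0^3 -π*x^2*cos(π*x/3)/3 dx = 18/π.
Sum: 0 + 18/π = 18/π.
So LHS = 18/π.
∫_0^3 v(x) φ(x) dx = ∫_0^3 (-2*x*sin(π*x/3)) dx. Term by term:
  ∫_0^3 -2*x*sin(π*x/3) dx = -18/π.
So RHS = -∫_0^3 v(x) φ(x) dx = 18/π.
LHS = RHS, so the identity holds for this test φ.
Moreover u is smooth here and v(x) = u'(x) = -2*x pointwise, so the identity holds for every test function. Hence v is the weak derivative of u.


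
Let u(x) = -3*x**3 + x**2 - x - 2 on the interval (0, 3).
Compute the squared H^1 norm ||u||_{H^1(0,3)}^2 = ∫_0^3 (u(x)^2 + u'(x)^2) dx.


||u||_{H^1}^2 = 421341/70

The H^1 norm (squared) on an interval (0, L) is
  ||u||_{H^1}^2 = ∫_0^L u(x)^2 dx + ∫_0^L u'(x)^2 dx.
Compute u'(x) = -9*x**2 + 2*x - 1.
Then u(x)^2 = 9*x**6 - 6*x**5 + 7*x**4 + 10*x**3 - 3*x**2 + 4*x + 4 and u'(x)^2 = 81*x**4 - 36*x**3 + 22*x**2 - 4*x + 1.
Integrate each monomial from 0 to 3 using ∫_0^3 c·x^n dx = c·3^(n+1)/(n+1):
  ∫_0^3 u(x)^2 dx = ∫_0^3 (9*x^6 - 6*x^5 + 7*x^4 + 10*x^3 - 3*x^2 + 4*x + 4) dx. Term by term:
    ∫_0^3 9*x^6 dx = 19683/7;  ∫_0^3 -6*x^5 dx = -729;  ∫_0^3 7*x^4 dx = 1701/5;
    ∫_0^3 10*x^3 dx = 405/2;  ∫_0^3 -3*x^2 dx = -27;  ∫_0^3 4*x dx = 18;
    ∫_0^3 4 dx = 12.
  Sum: 19683/7 − 729 + 1701/5 + 405/2 − 27 + 18 + 12 = 183999/70.
  ∫_0^3 u'(x)^2 dx = ∫_0^3 (81*x^4 - 36*x^3 + 22*x^2 - 4*x + 1) dx. Term by term:
    ∫_0^3 81*x^4 dx = 19683/5;  ∫_0^3 -36*x^3 dx = -729;  ∫_0^3 22*x^2 dx = 198;
    ∫_0^3 -4*x dx = -18;  ∫_0^3 1 dx = 3.
  Sum: 19683/5 − 729 + 198 − 18 + 3 = 16953/5.
Adding: ||u||_{H^1}^2 = 183999/70 + 16953/5 = 421341/70.


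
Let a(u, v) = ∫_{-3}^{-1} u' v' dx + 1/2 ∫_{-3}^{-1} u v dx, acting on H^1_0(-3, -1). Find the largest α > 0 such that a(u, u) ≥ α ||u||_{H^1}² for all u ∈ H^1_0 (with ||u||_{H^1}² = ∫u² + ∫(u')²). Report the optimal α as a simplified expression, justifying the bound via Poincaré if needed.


α = (2 + π^2)/(4 + π^2)

Coercivity of a(·,·) on H^1_0(-3, -1) means a(u, u) ≥ α ||u||_{H^1}² for every u ∈ H^1_0.
The interval has length L = 2, and Poincaré/coercivity depend only on L. Here a(u, u) = ∫(u')² + (1/2)·∫u².
Here 0 < c = 1/2 < 1. The condition a(u,u) ≥ α||u||_{H^1}² reads (1−α)∫(u')² ≥ (α−c)∫u². Any admissible α is ≤ 1 (rapidly oscillating u have ∫u²/∫(u')² → 0), and α = 1 would force 0 ≥ (1−c)∫u², impossible since c < 1; so 1−α > 0. By the sharp Poincaré inequality on H^1_0 of an interval of length L, ∫(u')² ≥ (π/L)²∫u² with equality for the first sine mode sin(π(x−x₀)/L) (x₀ the left endpoint), so the inequality holds for all u iff (1−α)(π/L)² ≥ α − c, i.e. α ≤ ((π/L)² + c)/((π/L)² + 1) = (1 + c(L/π)²)/(1 + (L/π)²). With (π/L)² = π^2/4 and c = 1/2, the largest admissible constant is α = ((π/L)² + c)/((π/L)² + 1).
Simplifying, α = (2 + π^2)/(4 + π^2).


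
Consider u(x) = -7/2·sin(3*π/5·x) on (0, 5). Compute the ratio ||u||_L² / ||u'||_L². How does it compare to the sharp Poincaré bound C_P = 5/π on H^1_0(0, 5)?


||u||_L² / ||u'||_L² = 5/(3*π) < C_P = 5/π.

u(x) = -7/2·sin(3*π/5·x), so u'(x) = -21*π*cos(3*π*x/5)/10.
Writing u(x) = A·sin(kπx/L) with A = -7/2 and k = 3, use ∫_0^L sin²(kπx/L) dx = L/2 and ∫_0^L cos²(kπx/L) dx = L/2.
u² = 49/4·sin²(3*π/5·x) and (u')² = 441*π^2/100·cos²(3*π/5·x), and each of sin², cos² integrates to L/2 = 5/2 over (0, 5).
∫_0^5 u² dx = 245/8, so ||u||_L² = 7*sqrt(10)/4.
∫_0^5 (u')² dx = 441*π^2/40, so ||u'||_L² = 21*sqrt(10)*π/20.
Ratio ||u||_L² / ||u'||_L² = 5/(3*π).
Sharp Poincaré constant on H^1_0(0, 5) is C_P = L/π = 5/π, achieved by sin(π/5·x).
This is the k = 3 harmonic; the ratio L/(kπ) is strictly less than C_P = L/π, consistent with the sharp inequality ||u||_L² ≤ C_P ||u'||_L².


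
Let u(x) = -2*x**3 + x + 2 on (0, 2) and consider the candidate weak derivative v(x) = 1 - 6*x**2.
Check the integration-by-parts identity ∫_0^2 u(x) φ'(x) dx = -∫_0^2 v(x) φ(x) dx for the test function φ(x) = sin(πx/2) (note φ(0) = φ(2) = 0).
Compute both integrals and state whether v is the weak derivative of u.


LHS = -192/π^3 + 44/π, RHS = -192/π^3 + 44/π. Yes, v = u' weakly.

u(x) = -2*x**3 + x + 2, classical derivative u'(x) = 1 - 6*x**2.
φ(x) = sin(πx/2), so φ'(x) = π*cos(π*x/2)/2.
Note φ(0) = φ(2) = 0, so the boundary term u·φ vanishes.
LHS = ∫_0^2 u(x) φ'(x) dx = ∫_0^2 (-π*x^3*cos(π*x/2) + π*x*cos(π*x/2)/2 + π*cos(π*x/2)) dx. Term by term:
  ∫_0^2 π*cos(π*x/2) dx = 0;  ∫_0^2 π*x*cos(π*x/2)/2 dx = -4/π;  ∫_0^2 -π*x^3*cos(π*x/2) dx = -192/π^3 + 48/π.
Sum: 0 − 4/π + -192/π^3 + 48/π = -192/π^3 + 44/π.
So LHS = -192/π^3 + 44/π.
∫_0^2 v(x) φ(x) dx = ∫_0^2 (-6*x^2*sin(π*x/2) + sin(π*x/2)) dx. Term by term:
  ∫_0^2 -6*x^2*sin(π*x/2) dx = -48/π + 192/π^3;  ∫_0^2 sin(π*x/2) dx = 4/π.
Sum: -48/π + 192/π^3 + 4/π = -44/π + 192/π^3.
So RHS = -∫_0^2 v(x) φ(x) dx = -192/π^3 + 44/π.
LHS = RHS, so the identity holds for this test φ.
Moreover u is smooth here and v(x) = u'(x) = 1 - 6*x**2 pointwise, so the identity holds for every test function. Hence v is the weak derivative of u.


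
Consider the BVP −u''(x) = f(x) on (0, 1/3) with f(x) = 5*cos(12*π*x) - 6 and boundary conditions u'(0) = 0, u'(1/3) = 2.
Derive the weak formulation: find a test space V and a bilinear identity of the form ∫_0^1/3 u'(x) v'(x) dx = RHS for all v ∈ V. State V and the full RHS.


V = H^1(0, 1/3) (v unrestricted at boundary; u is determined up to an additive constant); weak form: ∫_0^1/3 u'v' dx = ∫_0^1/3 (5*cos(12*π*x) - 6) v dx + 2·v(1/3) for all v ∈ V.

Multiply both sides by a test function v and integrate from 0 to 1/3:
  ∫_0^1/3 −u''(x) v(x) dx = ∫_0^1/3 f(x) v(x) dx.
Integrate the LHS by parts once:
  ∫_0^1/3 −u'' v dx = −[u'(x) v(x)]_0^1/3 + ∫_0^1/3 u'(x) v'(x) dx.
Thus ∫_0^1/3 u'(x) v'(x) dx = ∫_0^1/3 f(x) v(x) dx + [u'(x) v(x)]_0^1/3.
Choose V so that boundary terms are either known or forced to vanish.
u has inhomogeneous Neumann u'(0) = 0, u'(1/3) = 2. [u' v]_0^1/3 = (2)·v(1/3) − (0)·v(0) = 2·v(1/3). Take V = H^1(0, 1/3); boundary term becomes part of RHS.
Weak formulation: find u (satisfying any essential BC) such that ∫_0^1/3 u'(x) v'(x) dx = ∫_0^1/3 f v dx + 2·v(1/3) for all v ∈ V (Neumann data are natural BCs: they enter the RHS as boundary terms).
Substituting f(x) = 5*cos(12*π*x) - 6, the right-hand side is ∫_0^1/3 (5*cos(12*π*x) - 6) v dx + 2·v(1/3).
Compatibility check (pure Neumann): taking v ≡ 1 ∈ V gives 0 = ∫_0^1/3 f dx + (2) − (0), i.e. ∫_0^1/3 f dx must equal u'(0) − u'(1/3) = -2. Indeed ∫_0^1/3 (5*cos(12*π*x) - 6) dx = -2, so the data are compatible. The solution is then unique only up to an additive constant (fix it e.g. by requiring ∫_0^1/3 u dx = 0).


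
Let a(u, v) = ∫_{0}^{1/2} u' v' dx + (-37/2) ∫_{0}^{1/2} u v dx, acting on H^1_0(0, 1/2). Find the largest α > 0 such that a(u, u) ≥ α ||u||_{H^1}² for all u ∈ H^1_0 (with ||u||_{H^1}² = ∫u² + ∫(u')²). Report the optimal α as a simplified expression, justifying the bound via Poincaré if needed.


α = (-37 + 8*π^2)/(2*(1 + 4*π^2))

Coercivity of a(·,·) on H^1_0(0, 1/2) means a(u, u) ≥ α ||u||_{H^1}² for every u ∈ H^1_0.
The interval has length L = 1/2, and Poincaré/coercivity depend only on L. Here a(u, u) = ∫(u')² + (-37/2)·∫u².
Here c = -37/2 < 0 with |c| < (π/L)² = 4*π^2, so coercivity still holds. The condition a(u,u) ≥ α||u||_{H^1}² reads (1−α)∫(u')² ≥ (α−c)∫u². Any admissible α is ≤ 1 (rapidly oscillating u have ∫u²/∫(u')² → 0), and α = 1 would force 0 ≥ (1−c)∫u², impossible since c < 1; so 1−α > 0. By the sharp Poincaré inequality on H^1_0 of an interval of length L, ∫(u')² ≥ (π/L)²∫u² with equality for the first sine mode sin(π(x−x₀)/L) (x₀ the left endpoint), so the inequality holds for all u iff (1−α)(π/L)² ≥ α − c, i.e. α ≤ ((π/L)² + c)/((π/L)² + 1) = (1 + c(L/π)²)/(1 + (L/π)²). (Direct route, valid since c ≤ 0: Poincaré gives c∫u² ≥ c(L/π)²∫(u')², so a(u,u) ≥ (1 + c(L/π)²)∫(u')², while ||u||_{H^1}² ≤ (1 + (L/π)²)∫(u')²; dividing yields the same α.) With (π/L)² = 4*π^2 and c = -37/2, the largest admissible constant is α = ((π/L)² + c)/((π/L)² + 1).
Simplifying, α = (-37 + 8*π^2)/(2*(1 + 4*π^2)).


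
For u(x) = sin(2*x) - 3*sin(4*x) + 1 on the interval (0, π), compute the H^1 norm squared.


||u||_{H^1(0,π)}^2 = 80*π

u'(x) = 2*cos(2*x) - 12*cos(4*x).
Expand u² and (u')² and integrate term by term on (0, π), using: for integers n ≥ 1, ∫_0^π sin²(nx) dx = ∫_0^π cos²(nx) dx = π/2; for n ≠ n', ∫_0^π sin(nx)sin(n'x) dx = ∫_0^π cos(nx)cos(n'x) dx = 0; and by product-to-sum, ∫_0^π sin(nx)cos(n'x) dx = ½∫_0^π [sin((n+n')x) + sin((n−n')x)] dx, which is 0 when n+n' is even and 2n/(n²−n'²) when n+n' is odd (it need not vanish on (0, π)). For the constant mode: ∫_0^π 1 dx = π, ∫_0^π cos(nx) dx = 0, ∫_0^π sin(nx) dx = (1−(−1)^n)/n.
  u² squared terms: (1)²·∫1 dx = 1·π = π;  (-3)²·∫sin(4x)² dx = 9·π/2 = 9*π/2;  (1)²·∫sin(2x)² dx = 1·π/2 = π/2.
  u² cross terms: 2·(1)·(-3)·∫1·sin(4x) dx = -6·(0) = 0;  2·(1)·(1)·∫1·sin(2x) dx = 2·(0) = 0;  2·(-3)·(1)·∫sin(4x)·sin(2x) dx = -6·(0) = 0.
  So ∫_0^π u² dx = π + 9*π/2 + π/2 + 0 + 0 + 0 = 6*π.
  (u')² squared terms: (-12)²·∫cos(4x)² dx = 144·π/2 = 72*π;  (2)²·∫cos(2x)² dx = 4·π/2 = 2*π.
  (u')² cross terms: 2·(-12)·(2)·∫cos(4x)·cos(2x) dx = -48·(0) = 0.
  So ∫_0^π (u')² dx = 72*π + 2*π + 0 = 74*π.
||u||_{H^1}^2 = (6*π) + (74*π) = 80*π.


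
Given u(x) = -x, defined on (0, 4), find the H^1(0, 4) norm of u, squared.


||u||_{H^1}^2 = 76/3

The H^1 norm (squared) on an interval (0, L) is
  ||u||_{H^1}^2 = ∫_0^L u(x)^2 dx + ∫_0^L u'(x)^2 dx.
Compute u'(x) = -1.
Then u(x)^2 = x**2 and u'(x)^2 = 1.
Integrate each monomial from 0 to 4 using ∫_0^4 c·x^n dx = c·4^(n+1)/(n+1):
  ∫_0^4 u(x)^2 dx = ∫_0^4 (x^2) dx. Term by term:
    ∫_0^4 x^2 dx = 64/3.
  ∫_0^4 u'(x)^2 dx = ∫_0^4 (1) dx. Term by term:
    ∫_0^4 1 dx = 4.
Adding: ||u||_{H^1}^2 = 64/3 + 4 = 76/3.


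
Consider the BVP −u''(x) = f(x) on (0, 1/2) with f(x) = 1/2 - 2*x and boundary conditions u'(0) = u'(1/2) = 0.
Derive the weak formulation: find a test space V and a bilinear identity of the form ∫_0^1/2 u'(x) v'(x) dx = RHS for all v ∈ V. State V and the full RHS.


V = H^1(0, 1/2) (no boundary constraint on v; u is determined up to an additive constant); weak form: ∫_0^1/2 u'v' dx = ∫_0^1/2 (1/2 - 2*x) v dx for all v ∈ V.

Multiply both sides by a test function v and integrate from 0 to 1/2:
  ∫_0^1/2 −u''(x) v(x) dx = ∫_0^1/2 f(x) v(x) dx.
Integrate the LHS by parts once:
  ∫_0^1/2 −u'' v dx = −[u'(x) v(x)]_0^1/2 + ∫_0^1/2 u'(x) v'(x) dx.
Thus ∫_0^1/2 u'(x) v'(x) dx = ∫_0^1/2 f(x) v(x) dx + [u'(x) v(x)]_0^1/2.
Choose V so that boundary terms are either known or forced to vanish.
u has homogeneous Neumann: u'(0) = u'(1/2) = 0. So [u' v]_0^1/2 = 0·v(1/2) − 0·v(0) = 0 for any v; take V = H^1(0, 1/2).
Weak formulation: find u (satisfying any essential BC) such that ∫_0^1/2 u'(x) v'(x) dx = ∫_0^1/2 f v dx for all v ∈ V (homogeneous Neumann, so boundary terms vanish).
Substituting f(x) = 1/2 - 2*x, the right-hand side is ∫_0^1/2 (1/2 - 2*x) v dx.
Compatibility check (pure Neumann): taking v ≡ 1 ∈ V gives 0 = ∫_0^1/2 f dx + (0) − (0), i.e. ∫_0^1/2 f dx must equal u'(0) − u'(1/2) = 0. Indeed ∫_0^1/2 (1/2 - 2*x) dx = 0, so the data are compatible. The solution is then unique only up to an additive constant (fix it e.g. by requiring ∫_0^1/2 u dx = 0).


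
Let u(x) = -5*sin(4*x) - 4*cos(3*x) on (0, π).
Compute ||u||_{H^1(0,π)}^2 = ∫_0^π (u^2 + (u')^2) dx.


||u||_{H^1(0,π)}^2 = 3200/7 + 585*π/2

u'(x) = 12*sin(3*x) - 20*cos(4*x).
Expand u² and (u')² and integrate term by term on (0, π), using: for integers n ≥ 1, ∫_0^π sin²(nx) dx = ∫_0^π cos²(nx) dx = π/2; for n ≠ n', ∫_0^π sin(nx)sin(n'x) dx = ∫_0^π cos(nx)cos(n'x) dx = 0; and by product-to-sum, ∫_0^π sin(nx)cos(n'x) dx = ½∫_0^π [sin((n+n')x) + sin((n−n')x)] dx, which is 0 when n+n' is even and 2n/(n²−n'²) when n+n' is odd (it need not vanish on (0, π)).
  u² squared terms: (-5)²·∫sin(4x)² dx = 25·π/2 = 25*π/2;  (-4)²·∫cos(3x)² dx = 16·π/2 = 8*π.
  u² cross terms: 2·(-5)·(-4)·∫sin(4x)·cos(3x) dx = 40·(8/7) = 320/7.
  So ∫_0^π u² dx = 25*π/2 + 8*π + 320/7 = 320/7 + 41*π/2.
  (u')² squared terms: (-20)²·∫cos(4x)² dx = 400·π/2 = 200*π;  (12)²·∫sin(3x)² dx = 144·π/2 = 72*π.
  (u')² cross terms: 2·(-20)·(12)·∫cos(4x)·sin(3x) dx = -480·(-6/7) = 2880/7.
  So ∫_0^π (u')² dx = 200*π + 72*π + 2880/7 = 2880/7 + 272*π.
||u||_{H^1}^2 = (320/7 + 41*π/2) + (2880/7 + 272*π) = 3200/7 + 585*π/2.


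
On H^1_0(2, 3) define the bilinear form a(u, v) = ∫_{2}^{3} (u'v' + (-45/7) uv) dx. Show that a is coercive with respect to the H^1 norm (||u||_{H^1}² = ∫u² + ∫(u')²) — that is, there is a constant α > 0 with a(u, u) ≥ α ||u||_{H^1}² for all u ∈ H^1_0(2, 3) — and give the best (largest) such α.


α = (-45/7 + π^2)/(1 + π^2)

Coercivity of a(·,·) on H^1_0(2, 3) means a(u, u) ≥ α ||u||_{H^1}² for every u ∈ H^1_0.
The interval has length L = 1, and Poincaré/coercivity depend only on L. Here a(u, u) = ∫(u')² + (-45/7)·∫u².
Here c = -45/7 < 0 with |c| < (π/L)² = π^2, so coercivity still holds. The condition a(u,u) ≥ α||u||_{H^1}² reads (1−α)∫(u')² ≥ (α−c)∫u². Any admissible α is ≤ 1 (rapidly oscillating u have ∫u²/∫(u')² → 0), and α = 1 would force 0 ≥ (1−c)∫u², impossible since c < 1; so 1−α > 0. By the sharp Poincaré inequality on H^1_0 of an interval of length L, ∫(u')² ≥ (π/L)²∫u² with equality for the first sine mode sin(π(x−x₀)/L) (x₀ the left endpoint), so the inequality holds for all u iff (1−α)(π/L)² ≥ α − c, i.e. α ≤ ((π/L)² + c)/((π/L)² + 1) = (1 + c(L/π)²)/(1 + (L/π)²). (Direct route, valid since c ≤ 0: Poincaré gives c∫u² ≥ c(L/π)²∫(u')², so a(u,u) ≥ (1 + c(L/π)²)∫(u')², while ||u||_{H^1}² ≤ (1 + (L/π)²)∫(u')²; dividing yields the same α.) With (π/L)² = π^2 and c = -45/7, the largest admissible constant is α = ((π/L)² + c)/((π/L)² + 1).
Simplifying, α = (-45/7 + π^2)/(1 + π^2).


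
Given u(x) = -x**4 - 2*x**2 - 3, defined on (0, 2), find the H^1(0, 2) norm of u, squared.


||u||_{H^1}^2 = 246982/315

The H^1 norm (squared) on an interval (0, L) is
  ||u||_{H^1}^2 = ∫_0^L u(x)^2 dx + ∫_0^L u'(x)^2 dx.
Compute u'(x) = -4*x**3 - 4*x.
Then u(x)^2 = x**8 + 4*x**6 + 10*x**4 + 12*x**2 + 9 and u'(x)^2 = 16*x**6 + 32*x**4 + 16*x**2.
Integrate each monomial from 0 to 2 using ∫_0^2 c·x^n dx = c·2^(n+1)/(n+1):
  ∫_0^2 u(x)^2 dx = ∫_0^2 (x^8 + 4*x^6 + 10*x^4 + 12*x^2 + 9) dx. Term by term:
    ∫_0^2 x^8 dx = 512/9;  ∫_0^2 4*x^6 dx = 512/7;  ∫_0^2 10*x^4 dx = 64;
    ∫_0^2 12*x^2 dx = 32;  ∫_0^2 9 dx = 18.
  Sum: 512/9 + 512/7 + 64 + 32 + 18 = 15374/63.
  ∫_0^2 u'(x)^2 dx = ∫_0^2 (16*x^6 + 32*x^4 + 16*x^2) dx. Term by term:
    ∫_0^2 16*x^6 dx = 2048/7;  ∫_0^2 32*x^4 dx = 1024/5;  ∫_0^2 16*x^2 dx = 128/3.
  Sum: 2048/7 + 1024/5 + 128/3 = 56704/105.
Adding: ||u||_{H^1}^2 = 15374/63 + 56704/105 = 246982/315.


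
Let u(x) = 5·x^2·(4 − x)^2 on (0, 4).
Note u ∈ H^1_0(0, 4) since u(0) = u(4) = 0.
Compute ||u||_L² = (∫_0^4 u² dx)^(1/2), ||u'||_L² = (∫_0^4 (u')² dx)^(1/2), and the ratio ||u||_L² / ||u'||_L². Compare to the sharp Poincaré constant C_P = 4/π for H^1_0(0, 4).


||u||_L² / ||u'||_L² = 2*sqrt(3)/3 < C_P = 4/π.

u(x) = 5·x^2·(4 − x)^2, so u'(x) = 20*x*(x - 4)*(x - 2).
u(x) = 5·x^2·(4 − x)^2 vanishes at x = 0 and x = 4, so u ∈ H^1_0(0, 4). Differentiate via the product rule and integrate the resulting polynomials term by term.
  ∫_0^4 u² dx = ∫_0^4 (25*x^8 - 400*x^7 + 2400*x^6 - 6400*x^5 + 6400*x^4) dx. Term by term:
    ∫_0^4 25*x^8 dx = 6553600/9;  ∫_0^4 -400*x^7 dx = -3276800;  ∫_0^4 2400*x^6 dx = 39321600/7;
    ∫_0^4 -6400*x^5 dx = -13107200/3;  ∫_0^4 6400*x^4 dx = 1310720.
  Sum: 6553600/9 − 3276800 + 39321600/7 − 13107200/3 + 1310720 = 655360/63.
  ∫_0^4 (u')² dx = ∫_0^4 (400*x^6 - 4800*x^5 + 20800*x^4 - 38400*x^3 + 25600*x^2) dx. Term by term:
    ∫_0^4 400*x^6 dx = 6553600/7;  ∫_0^4 -4800*x^5 dx = -3276800;  ∫_0^4 20800*x^4 dx = 4259840;
    ∫_0^4 -38400*x^3 dx = -2457600;  ∫_0^4 25600*x^2 dx = 1638400/3.
  Sum: 6553600/7 − 3276800 + 4259840 − 2457600 + 1638400/3 = 163840/21.
∫_0^4 u² dx = 655360/63, so ||u||_L² = 256*sqrt(70)/21.
∫_0^4 (u')² dx = 163840/21, so ||u'||_L² = 128*sqrt(210)/21.
Ratio ||u||_L² / ||u'||_L² = 2*sqrt(3)/3.
Sharp Poincaré constant on H^1_0(0, 4) is C_P = L/π = 4/π, achieved by sin(π/4·x).
A polynomial bump cannot attain the sharp Poincaré constant (only the first sine eigenfunction does), so the ratio is strictly less than C_P, consistent with ||u||_L² ≤ C_P ||u'||_L².


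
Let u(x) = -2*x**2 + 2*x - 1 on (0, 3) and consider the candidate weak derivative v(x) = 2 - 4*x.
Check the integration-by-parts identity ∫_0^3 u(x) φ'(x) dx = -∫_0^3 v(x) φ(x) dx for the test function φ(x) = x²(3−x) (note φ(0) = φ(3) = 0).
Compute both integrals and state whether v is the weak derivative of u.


LHS = 351/10, RHS = 351/10. Yes, v = u' weakly.

u(x) = -2*x**2 + 2*x - 1, classical derivative u'(x) = 2 - 4*x.
φ(x) = x²(3−x), so φ'(x) = 3*x*(2 - x).
Note φ(0) = φ(3) = 0, so the boundary term u·φ vanishes.
LHS = ∫_0^3 u(x) φ'(x) dx = ∫_0^3 (6*x^4 - 18*x^3 + 15*x^2 - 6*x) dx. Term by term:
  ∫_0^3 6*x^4 dx = 1458/5;  ∫_0^3 -18*x^3 dx = -729/2;  ∫_0^3 15*x^2 dx = 135;
  ∫_0^3 -6*x dx = -27.
Sum: 1458/5 − 729/2 + 135 − 27 = 351/10.
So LHS = 351/10.
∫_0^3 v(x) φ(x) dx = ∫_0^3 (4*x^4 - 14*x^3 + 6*x^2) dx. Term by term:
  ∫_0^3 4*x^4 dx = 972/5;  ∫_0^3 -14*x^3 dx = -567/2;  ∫_0^3 6*x^2 dx = 54.
Sum: 972/5 − 567/2 + 54 = -351/10.
So RHS = -∫_0^3 v(x) φ(x) dx = 351/10.
LHS = RHS, so the identity holds for this test φ.
Moreover u is smooth here and v(x) = u'(x) = 2 - 4*x pointwise, so the identity holds for every test function. Hence v is the weak derivative of u.


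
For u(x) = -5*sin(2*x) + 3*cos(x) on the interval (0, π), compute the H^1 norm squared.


||u||_{H^1(0,π)}^2 = -80 + 143*π/2

u'(x) = -3*sin(x) - 10*cos(2*x).
Expand u² and (u')² and integrate term by term on (0, π), using: for integers n ≥ 1, ∫_0^π sin²(nx) dx = ∫_0^π cos²(nx) dx = π/2; for n ≠ n', ∫_0^π sin(nx)sin(n'x) dx = ∫_0^π cos(nx)cos(n'x) dx = 0; and by product-to-sum, ∫_0^π sin(nx)cos(n'x) dx = ½∫_0^π [sin((n+n')x) + sin((n−n')x)] dx, which is 0 when n+n' is even and 2n/(n²−n'²) when n+n' is odd (it need not vanish on (0, π)).
  u² squared terms: (-5)²·∫sin(2x)² dx = 25·π/2 = 25*π/2;  (3)²·∫cos(x)² dx = 9·π/2 = 9*π/2.
  u² cross terms: 2·(-5)·(3)·∫sin(2x)·cos(x) dx = -30·(4/3) = -40.
  So ∫_0^π u² dx = 25*π/2 + 9*π/2 − 40 = -40 + 17*π.
  (u')² squared terms: (-10)²·∫cos(2x)² dx = 100·π/2 = 50*π;  (-3)²·∫sin(x)² dx = 9·π/2 = 9*π/2.
  (u')² cross terms: 2·(-10)·(-3)·∫cos(2x)·sin(x) dx = 60·(-2/3) = -40.
  So ∫_0^π (u')² dx = 50*π + 9*π/2 − 40 = -40 + 109*π/2.
||u||_{H^1}^2 = (-40 + 17*π) + (-40 + 109*π/2) = -80 + 143*π/2.


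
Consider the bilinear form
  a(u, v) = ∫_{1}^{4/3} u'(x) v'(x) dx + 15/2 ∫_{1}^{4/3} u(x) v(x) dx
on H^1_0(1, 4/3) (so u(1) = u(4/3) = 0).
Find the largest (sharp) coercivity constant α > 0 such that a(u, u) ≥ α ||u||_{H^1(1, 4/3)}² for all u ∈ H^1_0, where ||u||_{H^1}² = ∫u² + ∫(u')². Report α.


α = 1

Coercivity of a(·,·) on H^1_0(1, 4/3) means a(u, u) ≥ α ||u||_{H^1}² for every u ∈ H^1_0.
The interval has length L = 1/3, and Poincaré/coercivity depend only on L. Here a(u, u) = ∫(u')² + (15/2)·∫u².
Here c = 15/2 ≥ 1, so a(u,u) = ∫(u')² + c∫u² ≥ ∫(u')² + ∫u² = ||u||_{H^1}², i.e. α = 1 works. No larger α is possible: a(u,u) ≥ α||u||_{H^1}² means (1−α)∫(u')² ≥ (α−c)∫u², and for the modes u_n = sin(nπ(x−x₀)/L) (x₀ the left endpoint) one has ∫u_n²/∫(u_n')² = (L/(nπ))² → 0, so a(u_n,u_n)/||u_n||_{H^1}² → 1. Hence the optimal constant is α = 1.
Therefore α = 1.


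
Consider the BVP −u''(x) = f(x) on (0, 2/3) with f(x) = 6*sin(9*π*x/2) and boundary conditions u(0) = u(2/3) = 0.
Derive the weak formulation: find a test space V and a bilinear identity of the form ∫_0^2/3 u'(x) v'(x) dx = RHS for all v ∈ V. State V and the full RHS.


V = H^1_0(0, 2/3) (so v(0) = v(2/3) = 0); weak form: ∫_0^2/3 u'v' dx = ∫_0^2/3 (6*sin(9*π*x/2)) v dx for all v ∈ V.

Multiply both sides by a test function v and integrate from 0 to 2/3:
  ∫_0^2/3 −u''(x) v(x) dx = ∫_0^2/3 f(x) v(x) dx.
Integrate the LHS by parts once:
  ∫_0^2/3 −u'' v dx = −[u'(x) v(x)]_0^2/3 + ∫_0^2/3 u'(x) v'(x) dx.
Thus ∫_0^2/3 u'(x) v'(x) dx = ∫_0^2/3 f(x) v(x) dx + [u'(x) v(x)]_0^2/3.
Choose V so that boundary terms are either known or forced to vanish.
u is Dirichlet: u(0) = u(2/3) = 0. Let V = H^1_0(0, 2/3); then v(0) = v(2/3) = 0, and [u' v]_0^2/3 = 0.
Weak formulation: find u (satisfying any essential BC) such that ∫_0^2/3 u'(x) v'(x) dx = ∫_0^2/3 f v dx for all v ∈ V.
Substituting f(x) = 6*sin(9*π*x/2), the right-hand side is ∫_0^2/3 (6*sin(9*π*x/2)) v dx.


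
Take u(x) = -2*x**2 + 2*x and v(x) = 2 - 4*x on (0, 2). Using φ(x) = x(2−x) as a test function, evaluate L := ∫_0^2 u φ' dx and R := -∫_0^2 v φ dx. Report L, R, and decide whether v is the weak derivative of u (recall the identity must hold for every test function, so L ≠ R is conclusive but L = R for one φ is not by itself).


LHS = 8/3, RHS = 8/3. Yes, v = u' weakly.

u(x) = -2*x**2 + 2*x, classical derivative u'(x) = 2 - 4*x.
φ(x) = x(2−x), so φ'(x) = 2 - 2*x.
Note φ(0) = φ(2) = 0, so the boundary term u·φ vanishes.
LHS = ∫_0^2 u(x) φ'(x) dx = ∫_0^2 (4*x^3 - 8*x^2 + 4*x) dx. Term by term:
  ∫_0^2 4*x^3 dx = 16;  ∫_0^2 -8*x^2 dx = -64/3;  ∫_0^2 4*x dx = 8.
Sum: 16 − 64/3 + 8 = 8/3.
So LHS = 8/3.
∫_0^2 v(x) φ(x) dx = ∫_0^2 (4*x^3 - 10*x^2 + 4*x) dx. Term by term:
  ∫_0^2 4*x^3 dx = 16;  ∫_0^2 -10*x^2 dx = -80/3;  ∫_0^2 4*x dx = 8.
Sum: 16 − 80/3 + 8 = -8/3.
So RHS = -∫_0^2 v(x) φ(x) dx = 8/3.
LHS = RHS, so the identity holds for this test φ.
Moreover u is smooth here and v(x) = u'(x) = 2 - 4*x pointwise, so the identity holds for every test function. Hence v is the weak derivative of u.


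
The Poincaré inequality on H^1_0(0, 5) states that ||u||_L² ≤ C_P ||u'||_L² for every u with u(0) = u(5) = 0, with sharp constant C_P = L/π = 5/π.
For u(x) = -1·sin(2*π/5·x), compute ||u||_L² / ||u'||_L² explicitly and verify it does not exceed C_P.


||u||_L² / ||u'||_L² = 5/(2*π) < C_P = 5/π.

u(x) = -1·sin(2*π/5·x), so u'(x) = -2*π*cos(2*π*x/5)/5.
Writing u(x) = A·sin(kπx/L) with A = -1 and k = 2, use ∫_0^L sin²(kπx/L) dx = L/2 and ∫_0^L cos²(kπx/L) dx = L/2.
u² = 1·sin²(2*π/5·x) and (u')² = 4*π^2/25·cos²(2*π/5·x), and each of sin², cos² integrates to L/2 = 5/2 over (0, 5).
∫_0^5 u² dx = 5/2, so ||u||_L² = sqrt(10)/2.
∫_0^5 (u')² dx = 2*π^2/5, so ||u'||_L² = sqrt(10)*π/5.
Ratio ||u||_L² / ||u'||_L² = 5/(2*π).
Sharp Poincaré constant on H^1_0(0, 5) is C_P = L/π = 5/π, achieved by sin(π/5·x).
This is the k = 2 harmonic; the ratio L/(kπ) is strictly less than C_P = L/π, consistent with the sharp inequality ||u||_L² ≤ C_P ||u'||_L².
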